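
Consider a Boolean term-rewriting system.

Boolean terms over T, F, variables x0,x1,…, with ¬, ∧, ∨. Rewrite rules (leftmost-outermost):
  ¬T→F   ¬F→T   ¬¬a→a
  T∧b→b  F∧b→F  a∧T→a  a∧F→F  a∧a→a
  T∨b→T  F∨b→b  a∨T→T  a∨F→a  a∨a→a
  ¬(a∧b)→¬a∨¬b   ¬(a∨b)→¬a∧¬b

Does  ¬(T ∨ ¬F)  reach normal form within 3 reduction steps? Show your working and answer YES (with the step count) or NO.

  start: ¬(T ∨ ¬F)
  [1] ¬T ∧ ¬¬F
  [2] F ∧ ¬¬F
  [3] F

Answer: YES — reaches normal form F in 3 ≤ 3 steps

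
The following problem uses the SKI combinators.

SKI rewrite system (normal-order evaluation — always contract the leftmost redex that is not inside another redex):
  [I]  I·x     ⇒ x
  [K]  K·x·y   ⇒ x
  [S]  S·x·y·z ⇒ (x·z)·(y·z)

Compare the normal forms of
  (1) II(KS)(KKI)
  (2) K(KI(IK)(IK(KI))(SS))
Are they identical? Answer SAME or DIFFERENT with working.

Term A:
  start: II(KS)(KKI)
  →1  I(KS)(KKI)
  →2  KS(KKI)
  →3  S

Term B:
  start: K(KI(IK)(IK(KI))(SS))
  →1  K(I(IK(KI))(SS))
  →2  K(IK(KI)(SS))
  →3  K(K(KI)(SS))
  →4  K(KI)

Answer: DIFFERENT — A ⇓ S, B ⇓ K(KI)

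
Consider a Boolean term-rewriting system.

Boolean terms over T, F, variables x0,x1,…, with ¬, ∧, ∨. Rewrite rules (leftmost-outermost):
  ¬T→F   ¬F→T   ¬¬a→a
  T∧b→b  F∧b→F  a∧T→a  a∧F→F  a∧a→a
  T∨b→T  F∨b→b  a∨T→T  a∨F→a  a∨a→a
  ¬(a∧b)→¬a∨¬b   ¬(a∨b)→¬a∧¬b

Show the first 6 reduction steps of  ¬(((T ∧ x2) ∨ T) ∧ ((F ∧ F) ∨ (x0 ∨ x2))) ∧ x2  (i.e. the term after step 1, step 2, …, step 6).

  start: ¬(((T ∧ x2) ∨ T) ∧ ((F ∧ F) ∨ (x0 ∨ x2))) ∧ x2
  →1  (¬((T ∧ x2) ∨ T) ∨ ¬((F ∧ F) ∨ (x0 ∨ x2))) ∧ x2
  →2  ((¬(T ∧ x2) ∧ ¬T) ∨ ¬((F ∧ F) ∨ (x0 ∨ x2))) ∧ x2
  →3  (((¬T ∨ ¬x2) ∧ ¬T) ∨ ¬((F ∧ F) ∨ (x0 ∨ x2))) ∧ x2
  →4  (((F ∨ ¬x2) ∧ ¬T) ∨ ¬((F ∧ F) ∨ (x0 ∨ x2))) ∧ x2
  →5  ((¬x2 ∧ ¬T) ∨ ¬((F ∧ F) ∨ (x0 ∨ x2))) ∧ x2
  →6  ((¬x2 ∧ F) ∨ ¬((F ∧ F) ∨ (x0 ∨ x2))) ∧ x2

Answer: after 6 steps: ((¬x2 ∧ F) ∨ ¬((F ∧ F) ∨ (x0 ∨ x2))) ∧ x2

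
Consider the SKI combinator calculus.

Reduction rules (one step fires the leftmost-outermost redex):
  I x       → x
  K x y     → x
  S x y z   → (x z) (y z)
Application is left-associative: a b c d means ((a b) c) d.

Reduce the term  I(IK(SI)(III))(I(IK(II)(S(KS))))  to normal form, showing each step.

Answer: normal form = SII  (in 7 steps)

Derivation:
  start: I(IK(SI)(III))(I(IK(II)(S(KS))))
  →1  IK(SI)(III)(I(IK(II)(S(KS))))
  →2  K(SI)(III)(I(IK(II)(S(KS))))
  →3  SI(I(IK(II)(S(KS))))
  →4  SI(IK(II)(S(KS)))
  →5  SI(K(II)(S(KS)))
  →6  SI(II)
  →7  SII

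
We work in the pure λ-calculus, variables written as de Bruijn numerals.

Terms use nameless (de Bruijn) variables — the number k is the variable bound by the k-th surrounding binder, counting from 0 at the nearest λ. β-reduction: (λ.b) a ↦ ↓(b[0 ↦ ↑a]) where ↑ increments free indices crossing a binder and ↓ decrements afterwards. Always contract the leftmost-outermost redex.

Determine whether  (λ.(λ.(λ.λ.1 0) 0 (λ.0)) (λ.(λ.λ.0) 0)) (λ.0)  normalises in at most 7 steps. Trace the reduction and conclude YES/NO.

Answer: YES — reaches normal form λ.0 in 6 ≤ 7 steps

Working:
  start: (λ.(λ.(λ.λ.1 0) 0 (λ.0)) (λ.(λ.λ.0) 0)) (λ.0)
  step 1: (λ.(λ.λ.1 0) 0 (λ.0)) (λ.(λ.λ.0) 0)
  step 2: (λ.λ.1 0) (λ.(λ.λ.0) 0) (λ.0)
  step 3: (λ.(λ.(λ.λ.0) 0) 0) (λ.0)
  step 4: (λ.(λ.λ.0) 0) (λ.0)
  step 5: (λ.λ.0) (λ.0)
  step 6: λ.0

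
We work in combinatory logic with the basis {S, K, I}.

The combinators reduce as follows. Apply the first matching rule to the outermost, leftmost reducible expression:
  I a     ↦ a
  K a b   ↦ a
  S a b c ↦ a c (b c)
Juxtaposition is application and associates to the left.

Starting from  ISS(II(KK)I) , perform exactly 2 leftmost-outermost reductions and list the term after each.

Answer: after 2 steps: SS(I(KK)I)

Derivation:
  start: ISS(II(KK)I)
  [1] SS(II(KK)I)
  [2] SS(I(KK)I)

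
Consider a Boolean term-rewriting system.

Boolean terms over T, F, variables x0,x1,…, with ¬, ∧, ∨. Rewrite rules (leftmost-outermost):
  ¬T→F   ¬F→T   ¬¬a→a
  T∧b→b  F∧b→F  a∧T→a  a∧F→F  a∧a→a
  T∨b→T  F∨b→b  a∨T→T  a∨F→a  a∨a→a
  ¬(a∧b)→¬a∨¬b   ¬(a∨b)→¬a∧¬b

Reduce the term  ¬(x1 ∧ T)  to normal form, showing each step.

  start: ¬(x1 ∧ T)
  step 1: ¬x1 ∨ ¬T
  step 2: ¬x1 ∨ F
  step 3: ¬x1

Answer: normal form = ¬x1  (in 3 steps)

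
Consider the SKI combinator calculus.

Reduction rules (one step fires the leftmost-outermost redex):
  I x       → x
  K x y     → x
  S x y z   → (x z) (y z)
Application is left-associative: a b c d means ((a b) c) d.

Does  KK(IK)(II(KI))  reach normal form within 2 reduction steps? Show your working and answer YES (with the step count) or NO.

  start: KK(IK)(II(KI))
  →1  K(II(KI))
  →2  K(I(KI))

Answer: NO — after 2 steps the term is K(I(KI)), not yet normal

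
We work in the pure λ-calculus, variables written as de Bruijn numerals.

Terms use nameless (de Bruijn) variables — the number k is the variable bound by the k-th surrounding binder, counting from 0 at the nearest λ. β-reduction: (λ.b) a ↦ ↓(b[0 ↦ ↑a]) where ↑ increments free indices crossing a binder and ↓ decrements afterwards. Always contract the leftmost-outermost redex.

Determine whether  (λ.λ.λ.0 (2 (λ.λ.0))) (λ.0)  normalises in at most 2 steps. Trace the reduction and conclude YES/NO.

  start: (λ.λ.λ.0 (2 (λ.λ.0))) (λ.0)
  step 1: λ.λ.0 ((λ.0) (λ.λ.0))
  step 2: λ.λ.0 (λ.λ.0)

Answer: YES — reaches normal form λ.λ.0 (λ.λ.0) in 2 ≤ 2 steps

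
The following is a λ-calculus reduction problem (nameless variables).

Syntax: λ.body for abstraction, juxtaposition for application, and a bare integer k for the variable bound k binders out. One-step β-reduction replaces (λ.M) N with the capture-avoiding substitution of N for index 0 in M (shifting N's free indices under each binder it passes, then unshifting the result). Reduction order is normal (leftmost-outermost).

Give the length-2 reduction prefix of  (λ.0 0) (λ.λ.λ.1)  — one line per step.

Answer: after 2 steps: λ.λ.1

Derivation:
  start: (λ.0 0) (λ.λ.λ.1)
  step 1: (λ.λ.λ.1) (λ.λ.λ.1)
  step 2: λ.λ.1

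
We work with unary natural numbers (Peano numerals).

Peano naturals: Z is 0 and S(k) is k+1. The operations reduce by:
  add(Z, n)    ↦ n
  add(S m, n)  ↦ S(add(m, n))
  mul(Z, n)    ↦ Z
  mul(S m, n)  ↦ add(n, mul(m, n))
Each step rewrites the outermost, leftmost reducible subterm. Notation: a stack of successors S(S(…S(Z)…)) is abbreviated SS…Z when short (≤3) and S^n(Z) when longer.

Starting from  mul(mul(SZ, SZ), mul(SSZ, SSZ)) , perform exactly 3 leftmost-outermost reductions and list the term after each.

Answer: after 3 steps: add(mul(SSZ, SSZ), mul(add(Z, mul(Z, SZ)), mul(SSZ, SSZ)))

Working:
  start: mul(mul(SZ, SZ), mul(SSZ, SSZ))
  step 1: mul(add(SZ, mul(Z, SZ)), mul(SSZ, SSZ))
  step 2: mul(S(add(Z, mul(Z, SZ))), mul(SSZ, SSZ))
  step 3: add(mul(SSZ, SSZ), mul(add(Z, mul(Z, SZ)), mul(SSZ, SSZ)))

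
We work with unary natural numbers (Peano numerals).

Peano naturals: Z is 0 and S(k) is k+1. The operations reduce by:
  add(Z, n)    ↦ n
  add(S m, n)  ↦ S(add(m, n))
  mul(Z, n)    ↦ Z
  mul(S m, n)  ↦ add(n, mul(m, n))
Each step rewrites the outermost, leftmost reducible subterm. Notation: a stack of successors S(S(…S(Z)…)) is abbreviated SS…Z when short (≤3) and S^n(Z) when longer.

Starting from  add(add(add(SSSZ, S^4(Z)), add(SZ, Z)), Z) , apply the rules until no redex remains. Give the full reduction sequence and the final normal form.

  start: add(add(add(SSSZ, S^4(Z)), add(SZ, Z)), Z)
  [1] add(add(S(add(SSZ, S^4(Z))), add(SZ, Z)), Z)
  [2] add(S(add(add(SSZ, S^4(Z)), add(SZ, Z))), Z)
  [3] S(add(add(add(SSZ, S^4(Z)), add(SZ, Z)), Z))
  [4] S(add(add(S(add(SZ, S^4(Z))), add(SZ, Z)), Z))
  [5] S(add(S(add(add(SZ, S^4(Z)), add(SZ, Z))), Z))
  [6] S(S(add(add(add(SZ, S^4(Z)), add(SZ, Z)), Z)))
  [7] S(S(add(add(S(add(Z, S^4(Z))), add(SZ, Z)), Z)))
  [8] S(S(add(S(add(add(Z, S^4(Z)), add(SZ, Z))), Z)))
  [9] S(S(S(add(add(add(Z, S^4(Z)), add(SZ, Z)), Z))))
  [10] S(S(S(add(add(S^4(Z), add(SZ, Z)), Z))))
  [11] S(S(S(add(S(add(SSSZ, add(SZ, Z))), Z))))
  [12] S(S(S(S(add(add(SSSZ, add(SZ, Z)), Z)))))
  [13] S(S(S(S(add(S(add(SSZ, add(SZ, Z))), Z)))))
  [14] S(S(S(S(S(add(add(SSZ, add(SZ, Z)), Z))))))
  [15] S(S(S(S(S(add(S(add(SZ, add(SZ, Z))), Z))))))
  [16] S(S(S(S(S(S(add(add(SZ, add(SZ, Z)), Z)))))))
  [17] S(S(S(S(S(S(add(S(add(Z, add(SZ, Z))), Z)))))))
  [18] S(S(S(S(S(S(S(add(add(Z, add(SZ, Z)), Z))))))))
  [19] S(S(S(S(S(S(S(add(add(SZ, Z), Z))))))))
  [20] S(S(S(S(S(S(S(add(S(add(Z, Z)), Z))))))))
  [21] S(S(S(S(S(S(S(S(add(add(Z, Z), Z)))))))))
  [22] S(S(S(S(S(S(S(S(add(Z, Z)))))))))
  [23] S^8(Z)

Answer: normal form = S^8(Z)  (in 23 steps)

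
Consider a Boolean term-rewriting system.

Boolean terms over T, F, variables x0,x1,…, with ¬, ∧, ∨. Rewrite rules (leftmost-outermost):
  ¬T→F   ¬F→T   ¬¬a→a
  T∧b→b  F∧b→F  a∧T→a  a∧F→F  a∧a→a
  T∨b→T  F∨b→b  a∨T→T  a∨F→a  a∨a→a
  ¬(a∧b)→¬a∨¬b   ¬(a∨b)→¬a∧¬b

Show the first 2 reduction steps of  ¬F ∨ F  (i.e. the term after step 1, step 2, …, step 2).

  start: ¬F ∨ F
  →1  ¬F
  →2  T

Answer: after 2 steps: T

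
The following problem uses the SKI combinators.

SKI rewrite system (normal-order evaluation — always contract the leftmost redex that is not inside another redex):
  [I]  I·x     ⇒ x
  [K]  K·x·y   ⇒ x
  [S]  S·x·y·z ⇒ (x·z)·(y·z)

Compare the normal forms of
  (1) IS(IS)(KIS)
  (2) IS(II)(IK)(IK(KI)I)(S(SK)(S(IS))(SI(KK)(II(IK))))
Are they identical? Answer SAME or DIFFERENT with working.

Term A:
  start: IS(IS)(KIS)
  →1  S(IS)(KIS)
  →2  SS(KIS)
  →3  SSI

Term B:
  start: IS(II)(IK)(IK(KI)I)(S(SK)(S(IS))(SI(KK)(II(IK))))
  →1  S(II)(IK)(IK(KI)I)(S(SK)(S(IS))(SI(KK)(II(IK))))
  →2  II(IK(KI)I)(IK(IK(KI)I))(S(SK)(S(IS))(SI(KK)(II(IK))))
  →3  I(IK(KI)I)(IK(IK(KI)I))(S(SK)(S(IS))(SI(KK)(II(IK))))
  →4  IK(KI)I(IK(IK(KI)I))(S(SK)(S(IS))(SI(KK)(II(IK))))
  →5  K(KI)I(IK(IK(KI)I))(S(SK)(S(IS))(SI(KK)(II(IK))))
  →6  KI(IK(IK(KI)I))(S(SK)(S(IS))(SI(KK)(II(IK))))
  →7  I(S(SK)(S(IS))(SI(KK)(II(IK))))
  →8  S(SK)(S(IS))(SI(KK)(II(IK)))
  →9  SK(SI(KK)(II(IK)))(S(IS)(SI(KK)(II(IK))))
  →10  K(S(IS)(SI(KK)(II(IK))))(SI(KK)(II(IK))(S(IS)(SI(KK)(II(IK)))))
  →11  S(IS)(SI(KK)(II(IK)))
  →12  SS(SI(KK)(II(IK)))
  →13  SS(I(II(IK))(KK(II(IK))))
  →14  SS(II(IK)(KK(II(IK))))
  →15  SS(I(IK)(KK(II(IK))))
  →16  SS(IK(KK(II(IK))))
  →17  SS(K(KK(II(IK))))
  →18  SS(KK)

Answer: DIFFERENT — A ⇓ SSI, B ⇓ SS(KK)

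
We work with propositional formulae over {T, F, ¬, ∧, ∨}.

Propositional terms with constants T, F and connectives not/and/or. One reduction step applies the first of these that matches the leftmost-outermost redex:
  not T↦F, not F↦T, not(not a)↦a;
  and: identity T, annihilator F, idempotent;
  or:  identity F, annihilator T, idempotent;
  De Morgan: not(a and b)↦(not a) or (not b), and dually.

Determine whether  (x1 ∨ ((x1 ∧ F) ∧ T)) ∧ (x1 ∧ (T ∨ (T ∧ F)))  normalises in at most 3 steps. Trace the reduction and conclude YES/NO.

Answer: NO — after 3 steps the term is x1 ∧ (x1 ∧ (T ∨ (T ∧ F))), not yet normal

Derivation:
  start: (x1 ∨ ((x1 ∧ F) ∧ T)) ∧ (x1 ∧ (T ∨ (T ∧ F)))
  →1  (x1 ∨ (x1 ∧ F)) ∧ (x1 ∧ (T ∨ (T ∧ F)))
  →2  (x1 ∨ F) ∧ (x1 ∧ (T ∨ (T ∧ F)))
  →3  x1 ∧ (x1 ∧ (T ∨ (T ∧ F)))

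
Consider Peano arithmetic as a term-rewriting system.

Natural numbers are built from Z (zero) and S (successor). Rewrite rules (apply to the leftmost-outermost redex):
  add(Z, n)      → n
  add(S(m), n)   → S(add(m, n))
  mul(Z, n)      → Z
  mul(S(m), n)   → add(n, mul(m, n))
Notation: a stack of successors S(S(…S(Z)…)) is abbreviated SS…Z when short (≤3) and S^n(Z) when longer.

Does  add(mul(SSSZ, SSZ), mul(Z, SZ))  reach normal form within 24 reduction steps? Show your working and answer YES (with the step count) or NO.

Answer: YES — reaches normal form S^6(Z) in 21 ≤ 24 steps

Working:
  start: add(mul(SSSZ, SSZ), mul(Z, SZ))
  step 1: add(add(SSZ, mul(SSZ, SSZ)), mul(Z, SZ))
  step 2: add(S(add(SZ, mul(SSZ, SSZ))), mul(Z, SZ))
  step 3: S(add(add(SZ, mul(SSZ, SSZ)), mul(Z, SZ)))
  step 4: S(add(S(add(Z, mul(SSZ, SSZ))), mul(Z, SZ)))
  step 5: S(S(add(add(Z, mul(SSZ, SSZ)), mul(Z, SZ))))
  step 6: S(S(add(mul(SSZ, SSZ), mul(Z, SZ))))
  step 7: S(S(add(add(SSZ, mul(SZ, SSZ)), mul(Z, SZ))))
  step 8: S(S(add(S(add(SZ, mul(SZ, SSZ))), mul(Z, SZ))))
  step 9: S(S(S(add(add(SZ, mul(SZ, SSZ)), mul(Z, SZ)))))
  step 10: S(S(S(add(S(add(Z, mul(SZ, SSZ))), mul(Z, SZ)))))
  step 11: S(S(S(S(add(add(Z, mul(SZ, SSZ)), mul(Z, SZ))))))
  step 12: S(S(S(S(add(mul(SZ, SSZ), mul(Z, SZ))))))
  step 13: S(S(S(S(add(add(SSZ, mul(Z, SSZ)), mul(Z, SZ))))))
  step 14: S(S(S(S(add(S(add(SZ, mul(Z, SSZ))), mul(Z, SZ))))))
  step 15: S(S(S(S(S(add(add(SZ, mul(Z, SSZ)), mul(Z, SZ)))))))
  step 16: S(S(S(S(S(add(S(add(Z, mul(Z, SSZ))), mul(Z, SZ)))))))
  step 17: S(S(S(S(S(S(add(add(Z, mul(Z, SSZ)), mul(Z, SZ))))))))
  step 18: S(S(S(S(S(S(add(mul(Z, SSZ), mul(Z, SZ))))))))
  step 19: S(S(S(S(S(S(add(Z, mul(Z, SZ))))))))
  step 20: S(S(S(S(S(S(mul(Z, SZ)))))))
  step 21: S^6(Z)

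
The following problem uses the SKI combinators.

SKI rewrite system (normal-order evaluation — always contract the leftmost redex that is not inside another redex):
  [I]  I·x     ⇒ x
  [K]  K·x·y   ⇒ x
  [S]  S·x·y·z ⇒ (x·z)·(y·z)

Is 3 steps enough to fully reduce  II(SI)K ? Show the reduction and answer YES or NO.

Answer: YES — reaches normal form SIK in 2 ≤ 3 steps

Reduction:
  start: II(SI)K
  →1  I(SI)K
  →2  SIK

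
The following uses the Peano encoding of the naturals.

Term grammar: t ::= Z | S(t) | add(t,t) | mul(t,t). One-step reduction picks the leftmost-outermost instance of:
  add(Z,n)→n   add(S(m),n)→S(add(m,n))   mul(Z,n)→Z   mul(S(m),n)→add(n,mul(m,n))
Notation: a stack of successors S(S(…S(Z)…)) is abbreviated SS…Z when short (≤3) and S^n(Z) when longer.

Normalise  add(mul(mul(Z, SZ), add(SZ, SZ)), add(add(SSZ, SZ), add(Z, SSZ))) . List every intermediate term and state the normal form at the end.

  start: add(mul(mul(Z, SZ), add(SZ, SZ)), add(add(SSZ, SZ), add(Z, SSZ)))
  →1  add(mul(Z, add(SZ, SZ)), add(add(SSZ, SZ), add(Z, SSZ)))
  →2  add(Z, add(add(SSZ, SZ), add(Z, SSZ)))
  →3  add(add(SSZ, SZ), add(Z, SSZ))
  →4  add(S(add(SZ, SZ)), add(Z, SSZ))
  →5  S(add(add(SZ, SZ), add(Z, SSZ)))
  →6  S(add(S(add(Z, SZ)), add(Z, SSZ)))
  →7  S(S(add(add(Z, SZ), add(Z, SSZ))))
  →8  S(S(add(SZ, add(Z, SSZ))))
  →9  S(S(S(add(Z, add(Z, SSZ)))))
  →10  S(S(S(add(Z, SSZ))))
  →11  S^5(Z)

Answer: normal form = S^5(Z)  (in 11 steps)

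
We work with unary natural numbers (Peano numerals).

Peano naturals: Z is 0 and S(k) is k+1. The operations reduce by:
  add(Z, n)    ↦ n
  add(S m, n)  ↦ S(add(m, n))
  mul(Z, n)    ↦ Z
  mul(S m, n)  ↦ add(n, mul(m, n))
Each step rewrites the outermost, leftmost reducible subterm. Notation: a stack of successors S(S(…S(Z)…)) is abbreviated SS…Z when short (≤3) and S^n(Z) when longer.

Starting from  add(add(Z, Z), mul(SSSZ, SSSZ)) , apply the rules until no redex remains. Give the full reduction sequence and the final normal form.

Answer: normal form = S^9(Z)  (in 18 steps)

Reduction:
  start: add(add(Z, Z), mul(SSSZ, SSSZ))
  step 1: add(Z, mul(SSSZ, SSSZ))
  step 2: mul(SSSZ, SSSZ)
  step 3: add(SSSZ, mul(SSZ, SSSZ))
  step 4: S(add(SSZ, mul(SSZ, SSSZ)))
  step 5: S(S(add(SZ, mul(SSZ, SSSZ))))
  step 6: S(S(S(add(Z, mul(SSZ, SSSZ)))))
  step 7: S(S(S(mul(SSZ, SSSZ))))
  step 8: S(S(S(add(SSSZ, mul(SZ, SSSZ)))))
  step 9: S(S(S(S(add(SSZ, mul(SZ, SSSZ))))))
  step 10: S(S(S(S(S(add(SZ, mul(SZ, SSSZ)))))))
  step 11: S(S(S(S(S(S(add(Z, mul(SZ, SSSZ))))))))
  step 12: S(S(S(S(S(S(mul(SZ, SSSZ)))))))
  step 13: S(S(S(S(S(S(add(SSSZ, mul(Z, SSSZ))))))))
  step 14: S(S(S(S(S(S(S(add(SSZ, mul(Z, SSSZ)))))))))
  step 15: S(S(S(S(S(S(S(S(add(SZ, mul(Z, SSSZ))))))))))
  step 16: S(S(S(S(S(S(S(S(S(add(Z, mul(Z, SSSZ)))))))))))
  step 17: S(S(S(S(S(S(S(S(S(mul(Z, SSSZ))))))))))
  step 18: S^9(Z)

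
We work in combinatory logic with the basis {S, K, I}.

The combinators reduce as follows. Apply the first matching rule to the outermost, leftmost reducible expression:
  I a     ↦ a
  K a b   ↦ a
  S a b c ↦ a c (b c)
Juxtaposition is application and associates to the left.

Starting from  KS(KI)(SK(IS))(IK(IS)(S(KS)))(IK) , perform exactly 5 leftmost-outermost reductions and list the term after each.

  start: KS(KI)(SK(IS))(IK(IS)(S(KS)))(IK)
  →1  S(SK(IS))(IK(IS)(S(KS)))(IK)
  →2  SK(IS)(IK)(IK(IS)(S(KS))(IK))
  →3  K(IK)(IS(IK))(IK(IS)(S(KS))(IK))
  →4  IK(IK(IS)(S(KS))(IK))
  →5  K(IK(IS)(S(KS))(IK))

Answer: after 5 steps: K(IK(IS)(S(KS))(IK))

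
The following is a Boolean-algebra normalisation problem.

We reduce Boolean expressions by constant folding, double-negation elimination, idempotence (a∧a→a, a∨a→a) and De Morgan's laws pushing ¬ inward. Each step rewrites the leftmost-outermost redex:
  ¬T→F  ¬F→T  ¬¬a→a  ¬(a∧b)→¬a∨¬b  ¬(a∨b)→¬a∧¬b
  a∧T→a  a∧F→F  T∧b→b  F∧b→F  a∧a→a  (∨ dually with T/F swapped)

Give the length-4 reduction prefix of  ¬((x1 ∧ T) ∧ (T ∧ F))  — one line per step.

  start: ¬((x1 ∧ T) ∧ (T ∧ F))
  →1  ¬(x1 ∧ T) ∨ ¬(T ∧ F)
  →2  (¬x1 ∨ ¬T) ∨ ¬(T ∧ F)
  →3  (¬x1 ∨ F) ∨ ¬(T ∧ F)
  →4  ¬x1 ∨ ¬(T ∧ F)

Answer: after 4 steps: ¬x1 ∨ ¬(T ∧ F)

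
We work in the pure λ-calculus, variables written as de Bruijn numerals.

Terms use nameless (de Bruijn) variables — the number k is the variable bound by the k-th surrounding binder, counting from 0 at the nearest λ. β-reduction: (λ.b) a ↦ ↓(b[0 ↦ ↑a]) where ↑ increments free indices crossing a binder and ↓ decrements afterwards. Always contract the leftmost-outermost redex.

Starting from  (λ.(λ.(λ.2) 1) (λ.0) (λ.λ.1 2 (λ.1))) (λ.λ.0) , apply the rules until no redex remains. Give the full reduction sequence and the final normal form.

Answer: normal form = λ.0  (in 4 steps)

Derivation:
  start: (λ.(λ.(λ.2) 1) (λ.0) (λ.λ.1 2 (λ.1))) (λ.λ.0)
  [1] (λ.(λ.λ.λ.0) (λ.λ.0)) (λ.0) (λ.λ.1 (λ.λ.0) (λ.1))
  [2] (λ.λ.λ.0) (λ.λ.0) (λ.λ.1 (λ.λ.0) (λ.1))
  [3] (λ.λ.0) (λ.λ.1 (λ.λ.0) (λ.1))
  [4] λ.0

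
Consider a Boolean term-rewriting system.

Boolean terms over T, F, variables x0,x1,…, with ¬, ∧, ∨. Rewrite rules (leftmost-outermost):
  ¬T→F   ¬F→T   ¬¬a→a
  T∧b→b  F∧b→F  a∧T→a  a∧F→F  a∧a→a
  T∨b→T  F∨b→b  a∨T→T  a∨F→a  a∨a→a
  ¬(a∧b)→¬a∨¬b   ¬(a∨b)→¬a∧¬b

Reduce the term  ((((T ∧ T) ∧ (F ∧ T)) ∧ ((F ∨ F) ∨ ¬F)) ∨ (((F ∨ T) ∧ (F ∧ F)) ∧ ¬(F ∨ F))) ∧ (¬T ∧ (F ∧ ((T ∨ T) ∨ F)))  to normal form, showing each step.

Answer: normal form = F  (in 10 steps)

Reduction:
  start: ((((T ∧ T) ∧ (F ∧ T)) ∧ ((F ∨ F) ∨ ¬F)) ∨ (((F ∨ T) ∧ (F ∧ F)) ∧ ¬(F ∨ F))) ∧ (¬T ∧ (F ∧ ((T ∨ T) ∨ F)))
  step 1: (((T ∧ (F ∧ T)) ∧ ((F ∨ F) ∨ ¬F)) ∨ (((F ∨ T) ∧ (F ∧ F)) ∧ ¬(F ∨ F))) ∧ (¬T ∧ (F ∧ ((T ∨ T) ∨ F)))
  step 2: (((F ∧ T) ∧ ((F ∨ F) ∨ ¬F)) ∨ (((F ∨ T) ∧ (F ∧ F)) ∧ ¬(F ∨ F))) ∧ (¬T ∧ (F ∧ ((T ∨ T) ∨ F)))
  step 3: ((F ∧ ((F ∨ F) ∨ ¬F)) ∨ (((F ∨ T) ∧ (F ∧ F)) ∧ ¬(F ∨ F))) ∧ (¬T ∧ (F ∧ ((T ∨ T) ∨ F)))
  step 4: (F ∨ (((F ∨ T) ∧ (F ∧ F)) ∧ ¬(F ∨ F))) ∧ (¬T ∧ (F ∧ ((T ∨ T) ∨ F)))
  step 5: (((F ∨ T) ∧ (F ∧ F)) ∧ ¬(F ∨ F)) ∧ (¬T ∧ (F ∧ ((T ∨ T) ∨ F)))
  step 6: ((T ∧ (F ∧ F)) ∧ ¬(F ∨ F)) ∧ (¬T ∧ (F ∧ ((T ∨ T) ∨ F)))
  step 7: ((F ∧ F) ∧ ¬(F ∨ F)) ∧ (¬T ∧ (F ∧ ((T ∨ T) ∨ F)))
  step 8: (F ∧ ¬(F ∨ F)) ∧ (¬T ∧ (F ∧ ((T ∨ T) ∨ F)))
  step 9: F ∧ (¬T ∧ (F ∧ ((T ∨ T) ∨ F)))
  step 10: F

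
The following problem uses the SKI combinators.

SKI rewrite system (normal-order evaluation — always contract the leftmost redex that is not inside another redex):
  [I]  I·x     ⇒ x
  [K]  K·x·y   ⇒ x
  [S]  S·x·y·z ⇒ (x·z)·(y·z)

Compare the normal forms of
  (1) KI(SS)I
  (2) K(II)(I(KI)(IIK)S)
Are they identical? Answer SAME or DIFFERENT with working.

Term A:
  start: KI(SS)I
  step 1: II
  step 2: I

Term B:
  start: K(II)(I(KI)(IIK)S)
  step 1: II
  step 2: I

Answer: SAME — A ⇓ I, B ⇓ I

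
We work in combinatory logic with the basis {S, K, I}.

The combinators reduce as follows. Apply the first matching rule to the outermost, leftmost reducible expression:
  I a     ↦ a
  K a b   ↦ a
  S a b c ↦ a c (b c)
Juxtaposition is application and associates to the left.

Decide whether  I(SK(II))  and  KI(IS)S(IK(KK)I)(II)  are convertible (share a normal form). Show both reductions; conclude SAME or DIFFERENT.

Term A:
  start: I(SK(II))
  [1] SK(II)
  [2] SKI

Term B:
  start: KI(IS)S(IK(KK)I)(II)
  [1] IS(IK(KK)I)(II)
  [2] S(IK(KK)I)(II)
  [3] S(K(KK)I)(II)
  [4] S(KK)(II)
  [5] S(KK)I

Answer: DIFFERENT — A ⇓ SKI, B ⇓ S(KK)I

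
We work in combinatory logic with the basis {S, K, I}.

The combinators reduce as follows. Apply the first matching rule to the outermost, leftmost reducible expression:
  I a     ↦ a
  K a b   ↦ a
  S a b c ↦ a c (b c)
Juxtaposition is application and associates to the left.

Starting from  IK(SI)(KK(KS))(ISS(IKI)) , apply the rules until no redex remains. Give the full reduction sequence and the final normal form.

Answer: normal form = SI(SS(KI))  (in 4 steps)

Working:
  start: IK(SI)(KK(KS))(ISS(IKI))
  [1] K(SI)(KK(KS))(ISS(IKI))
  [2] SI(ISS(IKI))
  [3] SI(SS(IKI))
  [4] SI(SS(KI))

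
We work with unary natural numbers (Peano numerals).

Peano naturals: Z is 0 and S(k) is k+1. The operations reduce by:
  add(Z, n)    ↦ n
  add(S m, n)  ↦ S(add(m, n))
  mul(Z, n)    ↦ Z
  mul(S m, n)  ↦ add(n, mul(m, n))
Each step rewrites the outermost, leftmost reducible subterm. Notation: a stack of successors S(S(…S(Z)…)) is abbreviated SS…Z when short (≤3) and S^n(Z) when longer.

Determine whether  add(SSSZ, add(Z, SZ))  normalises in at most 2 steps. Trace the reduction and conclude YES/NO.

  start: add(SSSZ, add(Z, SZ))
  [1] S(add(SSZ, add(Z, SZ)))
  [2] S(S(add(SZ, add(Z, SZ))))

Answer: NO — after 2 steps the term is S(S(add(SZ, add(Z, SZ)))), not yet normal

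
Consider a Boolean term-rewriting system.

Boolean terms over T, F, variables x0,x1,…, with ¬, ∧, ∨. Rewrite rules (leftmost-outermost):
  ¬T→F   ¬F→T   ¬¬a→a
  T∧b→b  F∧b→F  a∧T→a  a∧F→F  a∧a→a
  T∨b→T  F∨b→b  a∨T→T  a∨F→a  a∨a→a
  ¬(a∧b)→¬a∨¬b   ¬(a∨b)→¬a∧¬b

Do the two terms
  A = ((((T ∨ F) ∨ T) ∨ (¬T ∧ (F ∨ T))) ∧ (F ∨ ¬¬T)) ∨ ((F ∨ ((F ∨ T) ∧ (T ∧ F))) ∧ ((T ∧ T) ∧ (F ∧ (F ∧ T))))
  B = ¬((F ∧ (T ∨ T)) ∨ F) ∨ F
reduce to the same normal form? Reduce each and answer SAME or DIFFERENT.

Term A:
  start: ((((T ∨ F) ∨ T) ∨ (¬T ∧ (F ∨ T))) ∧ (F ∨ ¬¬T)) ∨ ((F ∨ ((F ∨ T) ∧ (T ∧ F))) ∧ ((T ∧ T) ∧ (F ∧ (F ∧ T))))
  step 1: ((T ∨ (¬T ∧ (F ∨ T))) ∧ (F ∨ ¬¬T)) ∨ ((F ∨ ((F ∨ T) ∧ (T ∧ F))) ∧ ((T ∧ T) ∧ (F ∧ (F ∧ T))))
  step 2: (T ∧ (F ∨ ¬¬T)) ∨ ((F ∨ ((F ∨ T) ∧ (T ∧ F))) ∧ ((T ∧ T) ∧ (F ∧ (F ∧ T))))
  step 3: (F ∨ ¬¬T) ∨ ((F ∨ ((F ∨ T) ∧ (T ∧ F))) ∧ ((T ∧ T) ∧ (F ∧ (F ∧ T))))
  step 4: ¬¬T ∨ ((F ∨ ((F ∨ T) ∧ (T ∧ F))) ∧ ((T ∧ T) ∧ (F ∧ (F ∧ T))))
  step 5: T ∨ ((F ∨ ((F ∨ T) ∧ (T ∧ F))) ∧ ((T ∧ T) ∧ (F ∧ (F ∧ T))))
  step 6: T

Term B:
  start: ¬((F ∧ (T ∨ T)) ∨ F) ∨ F
  step 1: ¬((F ∧ (T ∨ T)) ∨ F)
  step 2: ¬(F ∧ (T ∨ T)) ∧ ¬F
  step 3: (¬F ∨ ¬(T ∨ T)) ∧ ¬F
  step 4: (T ∨ ¬(T ∨ T)) ∧ ¬F
  step 5: T ∧ ¬F
  step 6: ¬F
  step 7: T

Answer: SAME — A ⇓ T, B ⇓ T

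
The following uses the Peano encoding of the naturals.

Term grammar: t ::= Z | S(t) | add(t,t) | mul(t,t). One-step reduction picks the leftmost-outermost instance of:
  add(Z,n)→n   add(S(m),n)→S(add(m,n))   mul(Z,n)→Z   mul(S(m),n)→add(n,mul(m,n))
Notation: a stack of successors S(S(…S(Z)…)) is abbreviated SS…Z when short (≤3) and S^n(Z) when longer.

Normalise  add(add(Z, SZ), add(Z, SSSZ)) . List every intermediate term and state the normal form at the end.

  start: add(add(Z, SZ), add(Z, SSSZ))
  [1] add(SZ, add(Z, SSSZ))
  [2] S(add(Z, add(Z, SSSZ)))
  [3] S(add(Z, SSSZ))
  [4] S^4(Z)

Answer: normal form = S^4(Z)  (in 4 steps)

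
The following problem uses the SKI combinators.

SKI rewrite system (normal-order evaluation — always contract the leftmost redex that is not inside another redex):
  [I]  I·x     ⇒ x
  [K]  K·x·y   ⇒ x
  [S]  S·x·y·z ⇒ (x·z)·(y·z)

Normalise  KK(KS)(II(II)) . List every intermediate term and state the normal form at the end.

Answer: normal form = KI  (in 4 steps)

Working:
  start: KK(KS)(II(II))
  →1  K(II(II))
  →2  K(I(II))
  →3  K(II)
  →4  KI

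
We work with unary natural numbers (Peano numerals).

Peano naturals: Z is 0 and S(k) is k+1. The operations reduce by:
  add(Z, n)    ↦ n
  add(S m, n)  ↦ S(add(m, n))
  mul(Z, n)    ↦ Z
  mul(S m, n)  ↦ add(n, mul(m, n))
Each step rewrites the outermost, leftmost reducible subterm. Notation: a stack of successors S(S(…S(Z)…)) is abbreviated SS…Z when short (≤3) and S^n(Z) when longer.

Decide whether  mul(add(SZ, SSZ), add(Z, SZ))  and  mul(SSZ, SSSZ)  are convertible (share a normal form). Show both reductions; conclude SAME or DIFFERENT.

Answer: DIFFERENT — A ⇓ SSSZ, B ⇓ S^6(Z)

Reduction:
Term A:
  start: mul(add(SZ, SSZ), add(Z, SZ))
  →1  mul(S(add(Z, SSZ)), add(Z, SZ))
  →2  add(add(Z, SZ), mul(add(Z, SSZ), add(Z, SZ)))
  →3  add(SZ, mul(add(Z, SSZ), add(Z, SZ)))
  →4  S(add(Z, mul(add(Z, SSZ), add(Z, SZ))))
  →5  S(mul(add(Z, SSZ), add(Z, SZ)))
  →6  S(mul(SSZ, add(Z, SZ)))
  →7  S(add(add(Z, SZ), mul(SZ, add(Z, SZ))))
  →8  S(add(SZ, mul(SZ, add(Z, SZ))))
  →9  S(S(add(Z, mul(SZ, add(Z, SZ)))))
  →10  S(S(mul(SZ, add(Z, SZ))))
  →11  S(S(add(add(Z, SZ), mul(Z, add(Z, SZ)))))
  →12  S(S(add(SZ, mul(Z, add(Z, SZ)))))
  →13  S(S(S(add(Z, mul(Z, add(Z, SZ))))))
  →14  S(S(S(mul(Z, add(Z, SZ)))))
  →15  SSSZ

Term B:
  start: mul(SSZ, SSSZ)
  →1  add(SSSZ, mul(SZ, SSSZ))
  →2  S(add(SSZ, mul(SZ, SSSZ)))
  →3  S(S(add(SZ, mul(SZ, SSSZ))))
  →4  S(S(S(add(Z, mul(SZ, SSSZ)))))
  →5  S(S(S(mul(SZ, SSSZ))))
  →6  S(S(S(add(SSSZ, mul(Z, SSSZ)))))
  →7  S(S(S(S(add(SSZ, mul(Z, SSSZ))))))
  →8  S(S(S(S(S(add(SZ, mul(Z, SSSZ)))))))
  →9  S(S(S(S(S(S(add(Z, mul(Z, SSSZ))))))))
  →10  S(S(S(S(S(S(mul(Z, SSSZ)))))))
  →11  S^6(Z)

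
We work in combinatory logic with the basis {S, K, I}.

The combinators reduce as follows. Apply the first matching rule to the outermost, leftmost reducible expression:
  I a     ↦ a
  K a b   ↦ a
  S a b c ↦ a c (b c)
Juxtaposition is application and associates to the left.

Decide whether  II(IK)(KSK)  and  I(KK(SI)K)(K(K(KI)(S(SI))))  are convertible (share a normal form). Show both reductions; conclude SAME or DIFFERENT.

Answer: DIFFERENT — A ⇓ KS, B ⇓ K

Working:
Term A:
  start: II(IK)(KSK)
  step 1: I(IK)(KSK)
  step 2: IK(KSK)
  step 3: K(KSK)
  step 4: KS

Term B:
  start: I(KK(SI)K)(K(K(KI)(S(SI))))
  step 1: KK(SI)K(K(K(KI)(S(SI))))
  step 2: KK(K(K(KI)(S(SI))))
  step 3: K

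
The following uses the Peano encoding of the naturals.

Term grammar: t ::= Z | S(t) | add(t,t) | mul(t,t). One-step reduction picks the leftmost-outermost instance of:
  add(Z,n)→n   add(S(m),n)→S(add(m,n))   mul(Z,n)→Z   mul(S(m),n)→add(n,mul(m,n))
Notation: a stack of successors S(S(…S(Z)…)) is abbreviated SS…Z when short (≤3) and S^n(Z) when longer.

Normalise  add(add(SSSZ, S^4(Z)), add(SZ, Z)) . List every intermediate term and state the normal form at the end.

  start: add(add(SSSZ, S^4(Z)), add(SZ, Z))
  →1  add(S(add(SSZ, S^4(Z))), add(SZ, Z))
  →2  S(add(add(SSZ, S^4(Z)), add(SZ, Z)))
  →3  S(add(S(add(SZ, S^4(Z))), add(SZ, Z)))
  →4  S(S(add(add(SZ, S^4(Z)), add(SZ, Z))))
  →5  S(S(add(S(add(Z, S^4(Z))), add(SZ, Z))))
  →6  S(S(S(add(add(Z, S^4(Z)), add(SZ, Z)))))
  →7  S(S(S(add(S^4(Z), add(SZ, Z)))))
  →8  S(S(S(S(add(SSSZ, add(SZ, Z))))))
  →9  S(S(S(S(S(add(SSZ, add(SZ, Z)))))))
  →10  S(S(S(S(S(S(add(SZ, add(SZ, Z))))))))
  →11  S(S(S(S(S(S(S(add(Z, add(SZ, Z)))))))))
  →12  S(S(S(S(S(S(S(add(SZ, Z))))))))
  →13  S(S(S(S(S(S(S(S(add(Z, Z)))))))))
  →14  S^8(Z)

Answer: normal form = S^8(Z)  (in 14 steps)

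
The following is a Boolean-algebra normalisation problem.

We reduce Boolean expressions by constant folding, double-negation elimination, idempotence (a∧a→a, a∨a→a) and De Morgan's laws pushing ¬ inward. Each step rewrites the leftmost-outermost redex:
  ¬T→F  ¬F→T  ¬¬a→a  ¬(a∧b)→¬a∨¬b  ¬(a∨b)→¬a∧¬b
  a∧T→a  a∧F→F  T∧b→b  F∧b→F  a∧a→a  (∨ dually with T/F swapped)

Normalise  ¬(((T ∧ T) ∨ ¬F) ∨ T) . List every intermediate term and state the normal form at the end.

  start: ¬(((T ∧ T) ∨ ¬F) ∨ T)
  step 1: ¬((T ∧ T) ∨ ¬F) ∧ ¬T
  step 2: (¬(T ∧ T) ∧ ¬¬F) ∧ ¬T
  step 3: ((¬T ∨ ¬T) ∧ ¬¬F) ∧ ¬T
  step 4: (¬T ∧ ¬¬F) ∧ ¬T
  step 5: (F ∧ ¬¬F) ∧ ¬T
  step 6: F ∧ ¬T
  step 7: F

Answer: normal form = F  (in 7 steps)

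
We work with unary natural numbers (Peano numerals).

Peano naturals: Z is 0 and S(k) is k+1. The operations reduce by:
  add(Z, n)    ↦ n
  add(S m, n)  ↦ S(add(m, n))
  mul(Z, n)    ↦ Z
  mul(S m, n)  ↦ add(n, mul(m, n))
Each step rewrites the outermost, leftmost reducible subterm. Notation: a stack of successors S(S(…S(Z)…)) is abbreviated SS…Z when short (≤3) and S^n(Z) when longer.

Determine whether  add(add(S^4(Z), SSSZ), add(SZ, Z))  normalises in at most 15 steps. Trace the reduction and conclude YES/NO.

Answer: YES — reaches normal form S^8(Z) in 15 ≤ 15 steps

Working:
  start: add(add(S^4(Z), SSSZ), add(SZ, Z))
  step 1: add(S(add(SSSZ, SSSZ)), add(SZ, Z))
  step 2: S(add(add(SSSZ, SSSZ), add(SZ, Z)))
  step 3: S(add(S(add(SSZ, SSSZ)), add(SZ, Z)))
  step 4: S(S(add(add(SSZ, SSSZ), add(SZ, Z))))
  step 5: S(S(add(S(add(SZ, SSSZ)), add(SZ, Z))))
  step 6: S(S(S(add(add(SZ, SSSZ), add(SZ, Z)))))
  step 7: S(S(S(add(S(add(Z, SSSZ)), add(SZ, Z)))))
  step 8: S(S(S(S(add(add(Z, SSSZ), add(SZ, Z))))))
  step 9: S(S(S(S(add(SSSZ, add(SZ, Z))))))
  step 10: S(S(S(S(S(add(SSZ, add(SZ, Z)))))))
  step 11: S(S(S(S(S(S(add(SZ, add(SZ, Z))))))))
  step 12: S(S(S(S(S(S(S(add(Z, add(SZ, Z)))))))))
  step 13: S(S(S(S(S(S(S(add(SZ, Z))))))))
  step 14: S(S(S(S(S(S(S(S(add(Z, Z)))))))))
  step 15: S^8(Z)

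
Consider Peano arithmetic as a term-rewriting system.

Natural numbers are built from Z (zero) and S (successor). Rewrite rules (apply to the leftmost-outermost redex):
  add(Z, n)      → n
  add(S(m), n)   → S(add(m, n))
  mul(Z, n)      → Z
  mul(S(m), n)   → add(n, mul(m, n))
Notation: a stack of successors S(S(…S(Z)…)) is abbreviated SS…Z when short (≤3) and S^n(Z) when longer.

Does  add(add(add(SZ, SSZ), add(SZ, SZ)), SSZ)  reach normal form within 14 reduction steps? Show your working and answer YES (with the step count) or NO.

  start: add(add(add(SZ, SSZ), add(SZ, SZ)), SSZ)
  [1] add(add(S(add(Z, SSZ)), add(SZ, SZ)), SSZ)
  [2] add(S(add(add(Z, SSZ), add(SZ, SZ))), SSZ)
  [3] S(add(add(add(Z, SSZ), add(SZ, SZ)), SSZ))
  [4] S(add(add(SSZ, add(SZ, SZ)), SSZ))
  [5] S(add(S(add(SZ, add(SZ, SZ))), SSZ))
  [6] S(S(add(add(SZ, add(SZ, SZ)), SSZ)))
  [7] S(S(add(S(add(Z, add(SZ, SZ))), SSZ)))
  [8] S(S(S(add(add(Z, add(SZ, SZ)), SSZ))))
  [9] S(S(S(add(add(SZ, SZ), SSZ))))
  [10] S(S(S(add(S(add(Z, SZ)), SSZ))))
  [11] S(S(S(S(add(add(Z, SZ), SSZ)))))
  [12] S(S(S(S(add(SZ, SSZ)))))
  [13] S(S(S(S(S(add(Z, SSZ))))))
  [14] S^7(Z)

Answer: YES — reaches normal form S^7(Z) in 14 ≤ 14 steps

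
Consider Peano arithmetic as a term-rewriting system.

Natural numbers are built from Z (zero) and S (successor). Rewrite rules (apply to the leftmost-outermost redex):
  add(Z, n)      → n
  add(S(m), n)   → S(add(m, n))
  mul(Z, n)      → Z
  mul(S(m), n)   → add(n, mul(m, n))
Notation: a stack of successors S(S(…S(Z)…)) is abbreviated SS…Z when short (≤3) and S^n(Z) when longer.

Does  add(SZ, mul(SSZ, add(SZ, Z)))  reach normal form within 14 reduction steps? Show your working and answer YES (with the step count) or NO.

  start: add(SZ, mul(SSZ, add(SZ, Z)))
  →1  S(add(Z, mul(SSZ, add(SZ, Z))))
  →2  S(mul(SSZ, add(SZ, Z)))
  →3  S(add(add(SZ, Z), mul(SZ, add(SZ, Z))))
  →4  S(add(S(add(Z, Z)), mul(SZ, add(SZ, Z))))
  →5  S(S(add(add(Z, Z), mul(SZ, add(SZ, Z)))))
  →6  S(S(add(Z, mul(SZ, add(SZ, Z)))))
  →7  S(S(mul(SZ, add(SZ, Z))))
  →8  S(S(add(add(SZ, Z), mul(Z, add(SZ, Z)))))
  →9  S(S(add(S(add(Z, Z)), mul(Z, add(SZ, Z)))))
  →10  S(S(S(add(add(Z, Z), mul(Z, add(SZ, Z))))))
  →11  S(S(S(add(Z, mul(Z, add(SZ, Z))))))
  →12  S(S(S(mul(Z, add(SZ, Z)))))
  →13  SSSZ

Answer: YES — reaches normal form SSSZ in 13 ≤ 14 steps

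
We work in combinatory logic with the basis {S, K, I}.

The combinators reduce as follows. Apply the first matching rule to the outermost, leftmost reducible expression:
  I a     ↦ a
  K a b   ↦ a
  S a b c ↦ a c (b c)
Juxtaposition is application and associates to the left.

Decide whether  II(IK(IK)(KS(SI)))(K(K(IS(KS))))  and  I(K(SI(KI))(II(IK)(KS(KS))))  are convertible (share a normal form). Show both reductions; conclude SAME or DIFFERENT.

Answer: DIFFERENT — A ⇓ K(K(K(S(KS)))), B ⇓ SI(KI)

Working:
Term A:
  start: II(IK(IK)(KS(SI)))(K(K(IS(KS))))
  [1] I(IK(IK)(KS(SI)))(K(K(IS(KS))))
  [2] IK(IK)(KS(SI))(K(K(IS(KS))))
  [3] K(IK)(KS(SI))(K(K(IS(KS))))
  [4] IK(K(K(IS(KS))))
  [5] K(K(K(IS(KS))))
  [6] K(K(K(S(KS))))

Term B:
  start: I(K(SI(KI))(II(IK)(KS(KS))))
  [1] K(SI(KI))(II(IK)(KS(KS)))
  [2] SI(KI)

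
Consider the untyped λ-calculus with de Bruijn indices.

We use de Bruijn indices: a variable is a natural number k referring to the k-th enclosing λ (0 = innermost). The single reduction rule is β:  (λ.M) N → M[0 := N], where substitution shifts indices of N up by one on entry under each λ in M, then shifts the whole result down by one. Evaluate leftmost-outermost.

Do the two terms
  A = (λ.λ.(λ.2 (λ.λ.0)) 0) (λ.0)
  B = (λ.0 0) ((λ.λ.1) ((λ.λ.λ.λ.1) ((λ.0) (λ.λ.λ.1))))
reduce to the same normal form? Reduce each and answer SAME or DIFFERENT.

Term A:
  start: (λ.λ.(λ.2 (λ.λ.0)) 0) (λ.0)
  →1  λ.(λ.(λ.0) (λ.λ.0)) 0
  →2  λ.(λ.0) (λ.λ.0)
  →3  λ.λ.λ.0

Term B:
  start: (λ.0 0) ((λ.λ.1) ((λ.λ.λ.λ.1) ((λ.0) (λ.λ.λ.1))))
  →1  (λ.λ.1) ((λ.λ.λ.λ.1) ((λ.0) (λ.λ.λ.1))) ((λ.λ.1) ((λ.λ.λ.λ.1) ((λ.0) (λ.λ.λ.1))))
  →2  (λ.(λ.λ.λ.λ.1) ((λ.0) (λ.λ.λ.1))) ((λ.λ.1) ((λ.λ.λ.λ.1) ((λ.0) (λ.λ.λ.1))))
  →3  (λ.λ.λ.λ.1) ((λ.0) (λ.λ.λ.1))
  →4  λ.λ.λ.1

Answer: DIFFERENT — A ⇓ λ.λ.λ.0, B ⇓ λ.λ.λ.1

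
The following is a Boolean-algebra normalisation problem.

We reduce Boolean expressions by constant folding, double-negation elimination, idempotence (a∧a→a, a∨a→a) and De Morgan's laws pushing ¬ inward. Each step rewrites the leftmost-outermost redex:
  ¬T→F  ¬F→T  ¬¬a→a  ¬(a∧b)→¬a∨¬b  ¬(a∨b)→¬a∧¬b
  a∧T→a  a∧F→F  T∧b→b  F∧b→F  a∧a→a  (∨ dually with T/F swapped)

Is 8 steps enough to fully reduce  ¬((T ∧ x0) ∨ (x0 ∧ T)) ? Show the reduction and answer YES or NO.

  start: ¬((T ∧ x0) ∨ (x0 ∧ T))
  step 1: ¬(T ∧ x0) ∧ ¬(x0 ∧ T)
  step 2: (¬T ∨ ¬x0) ∧ ¬(x0 ∧ T)
  step 3: (F ∨ ¬x0) ∧ ¬(x0 ∧ T)
  step 4: ¬x0 ∧ ¬(x0 ∧ T)
  step 5: ¬x0 ∧ (¬x0 ∨ ¬T)
  step 6: ¬x0 ∧ (¬x0 ∨ F)
  step 7: ¬x0 ∧ ¬x0
  step 8: ¬x0

Answer: YES — reaches normal form ¬x0 in 8 ≤ 8 steps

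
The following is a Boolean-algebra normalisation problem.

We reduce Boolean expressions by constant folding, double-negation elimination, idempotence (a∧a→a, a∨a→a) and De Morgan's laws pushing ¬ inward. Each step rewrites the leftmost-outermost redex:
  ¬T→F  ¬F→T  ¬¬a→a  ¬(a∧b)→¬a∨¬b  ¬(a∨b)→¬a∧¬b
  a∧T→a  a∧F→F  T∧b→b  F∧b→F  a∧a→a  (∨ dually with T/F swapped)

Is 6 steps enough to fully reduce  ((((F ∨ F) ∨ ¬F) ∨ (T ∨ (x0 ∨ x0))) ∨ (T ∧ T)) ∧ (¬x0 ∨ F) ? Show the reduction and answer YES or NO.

Answer: NO — after 6 steps the term is ¬x0 ∨ F, not yet normal

Working:
  start: ((((F ∨ F) ∨ ¬F) ∨ (T ∨ (x0 ∨ x0))) ∨ (T ∧ T)) ∧ (¬x0 ∨ F)
  [1] (((F ∨ ¬F) ∨ (T ∨ (x0 ∨ x0))) ∨ (T ∧ T)) ∧ (¬x0 ∨ F)
  [2] ((¬F ∨ (T ∨ (x0 ∨ x0))) ∨ (T ∧ T)) ∧ (¬x0 ∨ F)
  [3] ((T ∨ (T ∨ (x0 ∨ x0))) ∨ (T ∧ T)) ∧ (¬x0 ∨ F)
  [4] (T ∨ (T ∧ T)) ∧ (¬x0 ∨ F)
  [5] T ∧ (¬x0 ∨ F)
  [6] ¬x0 ∨ F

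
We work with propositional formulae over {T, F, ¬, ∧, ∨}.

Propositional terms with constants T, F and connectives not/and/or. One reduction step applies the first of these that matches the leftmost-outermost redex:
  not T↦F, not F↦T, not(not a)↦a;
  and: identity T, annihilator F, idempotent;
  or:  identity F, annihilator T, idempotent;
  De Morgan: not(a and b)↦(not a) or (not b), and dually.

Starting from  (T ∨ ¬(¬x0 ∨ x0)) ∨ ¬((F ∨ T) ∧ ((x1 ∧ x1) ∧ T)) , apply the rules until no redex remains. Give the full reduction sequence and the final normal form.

  start: (T ∨ ¬(¬x0 ∨ x0)) ∨ ¬((F ∨ T) ∧ ((x1 ∧ x1) ∧ T))
  [1] T ∨ ¬((F ∨ T) ∧ ((x1 ∧ x1) ∧ T))
  [2] T

Answer: normal form = T  (in 2 steps)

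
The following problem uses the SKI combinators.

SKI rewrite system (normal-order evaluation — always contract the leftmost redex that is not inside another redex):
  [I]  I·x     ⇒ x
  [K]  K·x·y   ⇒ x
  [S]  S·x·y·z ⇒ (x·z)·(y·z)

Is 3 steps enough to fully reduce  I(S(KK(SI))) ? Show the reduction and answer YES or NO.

Answer: YES — reaches normal form SK in 2 ≤ 3 steps

Derivation:
  start: I(S(KK(SI)))
  step 1: S(KK(SI))
  step 2: SK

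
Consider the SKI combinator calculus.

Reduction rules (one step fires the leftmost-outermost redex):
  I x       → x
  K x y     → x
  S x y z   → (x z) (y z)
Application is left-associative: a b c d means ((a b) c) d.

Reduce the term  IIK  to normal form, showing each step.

Answer: normal form = K  (in 2 steps)

Reduction:
  start: IIK
  step 1: IK
  step 2: K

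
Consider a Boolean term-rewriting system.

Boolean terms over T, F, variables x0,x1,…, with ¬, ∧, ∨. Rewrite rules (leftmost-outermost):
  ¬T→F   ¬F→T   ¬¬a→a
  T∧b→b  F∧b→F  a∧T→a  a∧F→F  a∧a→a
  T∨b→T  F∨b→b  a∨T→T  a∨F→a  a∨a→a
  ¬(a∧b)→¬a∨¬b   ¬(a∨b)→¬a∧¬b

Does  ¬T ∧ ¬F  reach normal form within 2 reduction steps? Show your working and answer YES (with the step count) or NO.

  start: ¬T ∧ ¬F
  step 1: F ∧ ¬F
  step 2: F

Answer: YES — reaches normal form F in 2 ≤ 2 steps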